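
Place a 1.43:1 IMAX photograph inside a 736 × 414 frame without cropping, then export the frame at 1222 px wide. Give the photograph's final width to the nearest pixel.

Fitted into 736×414, the photograph spans the height; its width is 414 × 1.430 ≈ 592.02 px.
Resizing to 1222 px wide multiplies everything by 1.6603: 592.02 → 982.95 px.

983 px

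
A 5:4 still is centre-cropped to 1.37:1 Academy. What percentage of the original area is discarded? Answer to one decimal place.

1.37:1 Academy is wider than 5:4, so the crop keeps the full width and trims the height.
(1.250)/(1.370) ≈ 0.912 of the area survives, leaving 8.76% discarded.

8.8%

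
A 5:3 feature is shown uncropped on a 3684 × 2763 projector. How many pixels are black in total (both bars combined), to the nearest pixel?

Since 1.667 > 1.333, the feature is width-limited.
Content height = 3684 × 3/5 ≈ 2210.4000 px.
2763 − 2210.4000 = 552.6000 px of bars.
Bar area = 552.6000 × 3684 ≈ 2035778 px.

2035778 pixels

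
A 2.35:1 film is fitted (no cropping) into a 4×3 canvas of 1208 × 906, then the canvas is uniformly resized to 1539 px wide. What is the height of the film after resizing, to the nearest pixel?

655 px

Fitted into 1208×906, the film spans the width; its height is 1208 / 2.350 ≈ 514.04 px.
Scaling 1208 → 1539 is ×1.2740, so the height becomes 514.04 × 1.2740 ≈ 654.89 px.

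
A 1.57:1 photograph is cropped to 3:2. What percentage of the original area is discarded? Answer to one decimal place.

The height stays; only width is cut (since 3:2 is narrower than 1.57:1).
Fraction kept = (1.500)/(1.570) ≈ 95.54%, so 4.46% is lost.

4.5%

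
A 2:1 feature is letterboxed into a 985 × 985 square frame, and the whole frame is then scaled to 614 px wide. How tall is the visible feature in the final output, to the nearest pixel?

Fitted into 985×985, the feature spans the width; its height is 985 × 1/2 ≈ 492.50 px.
The frame scales by 614/985 = 0.6234; 492.50 × 0.6234 ≈ 307.00 px.

307 px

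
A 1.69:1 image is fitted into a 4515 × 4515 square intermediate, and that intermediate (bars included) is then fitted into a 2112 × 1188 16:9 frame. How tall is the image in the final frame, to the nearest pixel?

Inside the 4515×4515 canvas the image is width-limited at 4515.00 × 2671.60.
The square canvas is height-limited in 2112×1188, giving 1188.00 × 1188.00; scale factor 0.2631.
Applying the same ×0.2631: 2671.60 → 702.96.

703 px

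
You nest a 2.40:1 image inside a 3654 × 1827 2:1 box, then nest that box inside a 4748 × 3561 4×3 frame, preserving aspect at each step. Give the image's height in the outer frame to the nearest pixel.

1978 px

First fit — 2.40:1 into 3654×1827 spans the width: 3654.00 × 1522.50.
The 2:1 canvas is width-limited in 4748×3561, giving 4748.00 × 2374.00; scale factor 1.2994.
The image scales with it: height 1522.50 × 1.2994 ≈ 1978.33.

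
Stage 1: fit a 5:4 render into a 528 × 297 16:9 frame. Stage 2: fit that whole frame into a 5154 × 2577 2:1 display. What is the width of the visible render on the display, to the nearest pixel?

3221 px

Inside the 528×297 canvas the render is height-limited at 371.25 × 297.00.
The 16:9 canvas is height-limited in 5154×2577, giving 4581.33 × 2577.00; scale factor 8.6768.
Applying the same ×8.6768: 371.25 → 3221.25.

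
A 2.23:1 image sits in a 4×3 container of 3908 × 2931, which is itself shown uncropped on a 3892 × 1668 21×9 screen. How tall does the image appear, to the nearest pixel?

997 px

First fit — 2.23:1 into 3908×2931 spans the width: 3908.00 × 1752.47.
4×3 in 3892×1668: fills the height, so the intermediate becomes 2224.00 × 1668.00 — a scale of ×0.5691.
Applying the same ×0.5691: 1752.47 → 997.31.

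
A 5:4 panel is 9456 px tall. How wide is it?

11820 px

9456 / 4 × 5 = 11820.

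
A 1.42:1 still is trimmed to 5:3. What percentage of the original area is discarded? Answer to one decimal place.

14.8%

5:3 is wider than 1.42:1, so the crop keeps the full width and trims the height.
Fraction kept = (1.420)/(1.667) ≈ 85.20%, so 14.80% is lost.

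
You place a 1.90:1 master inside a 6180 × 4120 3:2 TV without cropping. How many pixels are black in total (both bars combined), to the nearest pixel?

5360337 pixels

1.90:1 (1.900) > 3:2 (1.500), so the master fills the width.
The master is 6180 / 1.900 ≈ 3252.6316 px tall.
4120 − 3252.6316 = 867.3684 px of bars.
That's 867.3684 × 6180 ≈ 5360337 black pixels.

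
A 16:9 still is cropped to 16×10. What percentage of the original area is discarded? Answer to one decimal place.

10.0%

16×10 is narrower than 16:9, so the crop keeps the full height and trims the width.
(1.600)/(1.778) ≈ 0.900 of the area survives, leaving 10.00% discarded.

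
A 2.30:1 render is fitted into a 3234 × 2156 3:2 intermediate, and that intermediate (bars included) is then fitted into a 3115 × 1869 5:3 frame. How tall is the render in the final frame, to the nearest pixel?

First fit — 2.30:1 into 3234×2156 spans the width: 3234.00 × 1406.09.
The 3:2 canvas is height-limited in 3115×1869, giving 2803.50 × 1869.00; scale factor 0.8669.
The render scales with it: height 1406.09 × 0.8669 ≈ 1218.91.

1219 px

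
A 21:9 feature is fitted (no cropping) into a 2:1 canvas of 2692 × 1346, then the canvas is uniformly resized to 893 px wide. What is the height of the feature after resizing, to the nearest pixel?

383 px

In the 2692×1346 frame the feature fills the width: height = 2692 × 9/21 ≈ 1153.71 px.
Resizing to 893 px wide multiplies everything by 0.3317: 1153.71 → 382.71 px.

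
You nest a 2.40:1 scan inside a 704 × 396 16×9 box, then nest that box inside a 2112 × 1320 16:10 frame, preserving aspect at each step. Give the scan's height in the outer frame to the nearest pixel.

880 px

Inside the 704×396 canvas the scan is width-limited at 704.00 × 293.33.
The 16×9 canvas is width-limited in 2112×1320, giving 2112.00 × 1188.00; scale factor 3.0000.
So the scan's height is 293.33 × 3.0000 ≈ 880.00.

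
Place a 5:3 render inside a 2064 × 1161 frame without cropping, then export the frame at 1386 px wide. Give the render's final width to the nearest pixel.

At 2064×1161 the render is height-limited, so width = 1161 × 5/3 ≈ 1935.00 px.
Scaling 2064 → 1386 is ×0.6715, so the width becomes 1935.00 × 0.6715 ≈ 1299.38 px.

1299 px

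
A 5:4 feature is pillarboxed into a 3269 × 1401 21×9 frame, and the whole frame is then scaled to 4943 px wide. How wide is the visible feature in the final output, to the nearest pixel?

2648 px

At 3269×1401 the feature is height-limited, so width = 1401 × 5/4 ≈ 1751.25 px.
Scaling 3269 → 4943 is ×1.5121, so the width becomes 1751.25 × 1.5121 ≈ 2648.04 px.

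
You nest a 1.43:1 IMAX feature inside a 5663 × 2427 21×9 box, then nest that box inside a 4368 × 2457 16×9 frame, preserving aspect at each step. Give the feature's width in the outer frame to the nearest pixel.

2677 px

1.43:1 IMAX in 5663×2427: fills the height, so the feature is 3470.61 × 2427.00.
21×9 in 4368×2457: fills the width, so the intermediate becomes 4368.00 × 1872.00 — a scale of ×0.7713.
So the feature's width is 3470.61 × 0.7713 ≈ 2676.96.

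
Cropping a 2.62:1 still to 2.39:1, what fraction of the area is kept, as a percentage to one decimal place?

91.2%

Going from 2.62:1 to 2.39:1 means cutting width while keeping height.
(2.390)/(2.620) ≈ 0.912 of the area survives.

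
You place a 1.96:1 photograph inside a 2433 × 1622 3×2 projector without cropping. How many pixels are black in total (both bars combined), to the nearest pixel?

1.96:1 is wider than 3×2, so it spans the full width.
Content height = 2433 / 1.960 ≈ 1241.3265 px.
Black = 1622 − 1241.3265 = 380.6735 px.
Across the 2433-px span: 380.6735 × 2433 ≈ 926179 px.

926179 pixels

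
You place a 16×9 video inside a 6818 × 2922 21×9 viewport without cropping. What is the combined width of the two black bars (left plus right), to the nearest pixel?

1623 px

Since 1.778 < 2.333, the video is height-limited.
The video is 2922 × 16/9 ≈ 5194.67 px wide.
Leftover width: 6818 − 5194.67 = 1623.33 px.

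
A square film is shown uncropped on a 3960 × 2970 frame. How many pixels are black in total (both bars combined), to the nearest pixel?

Since 1.000 < 1.333, the film is height-limited.
That makes the image 2970.0000 px wide (2970 × 1/1).
Leftover width: 3960 − 2970.0000 = 990.0000 px.
Bar area = 990.0000 × 2970 ≈ 2940300 px.

2940300 pixels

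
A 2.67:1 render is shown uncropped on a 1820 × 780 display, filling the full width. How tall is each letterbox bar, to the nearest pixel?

Content height = 1820 / 2.670 ≈ 681.65 px.
Black = 780 − 681.65 = 98.35 px, or 49.18 per bar.

49 px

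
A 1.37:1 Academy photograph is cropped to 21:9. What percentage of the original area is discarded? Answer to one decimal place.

Going from 1.37:1 Academy to 21:9 means cutting height while keeping width.
(1.370)/(2.333) ≈ 0.587 of the area survives, leaving 41.29% discarded.

41.3%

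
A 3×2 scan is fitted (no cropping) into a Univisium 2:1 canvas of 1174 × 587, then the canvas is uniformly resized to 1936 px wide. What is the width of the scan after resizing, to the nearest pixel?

At 1174×587 the scan is height-limited, so width = 587 × 3/2 ≈ 880.50 px.
Resizing to 1936 px wide multiplies everything by 1.6491: 880.50 → 1452.00 px.

1452 px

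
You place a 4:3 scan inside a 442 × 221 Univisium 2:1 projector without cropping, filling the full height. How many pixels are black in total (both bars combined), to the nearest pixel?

Content width = 221 × 4/3 ≈ 294.6667 px.
Black = 442 − 294.6667 = 147.3333 px.
Across the 221-px span: 147.3333 × 221 ≈ 32561 px.

32561 pixels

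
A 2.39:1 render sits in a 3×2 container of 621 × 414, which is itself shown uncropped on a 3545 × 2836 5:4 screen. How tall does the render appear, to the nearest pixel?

2.39:1 in 621×414: fills the width, so the render is 621.00 × 259.83.
The 3×2 canvas is width-limited in 3545×2836, giving 3545.00 × 2363.33; scale factor 5.7085.
Applying the same ×5.7085: 259.83 → 1483.26.

1483 px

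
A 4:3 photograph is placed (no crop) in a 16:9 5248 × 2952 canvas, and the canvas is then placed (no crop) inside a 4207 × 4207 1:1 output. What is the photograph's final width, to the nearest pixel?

3155 px

4:3 in 5248×2952: fills the height, so the photograph is 3936.00 × 2952.00.
The 16:9 canvas is width-limited in 4207×4207, giving 4207.00 × 2366.44; scale factor 0.8016.
So the photograph's width is 3936.00 × 0.8016 ≈ 3155.25.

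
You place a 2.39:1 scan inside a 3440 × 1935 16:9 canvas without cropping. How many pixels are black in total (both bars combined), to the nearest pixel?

Since 2.390 > 1.778, the scan is width-limited.
Content height = 3440 / 2.390 ≈ 1439.3305 px.
Black = 1935 − 1439.3305 = 495.6695 px.
That's 495.6695 × 3440 ≈ 1705103 black pixels.

1705103 pixels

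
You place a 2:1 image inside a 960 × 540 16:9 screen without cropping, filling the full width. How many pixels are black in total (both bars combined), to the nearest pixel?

57600 pixels

Content height = 960 × 1/2 ≈ 480.0000 px.
Leftover height: 540 − 480.0000 = 60.0000 px.
Bar area = 60.0000 × 960 ≈ 57600 px.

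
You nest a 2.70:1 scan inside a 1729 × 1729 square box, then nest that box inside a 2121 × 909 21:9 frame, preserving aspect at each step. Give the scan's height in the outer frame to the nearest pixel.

First fit — 2.70:1 into 1729×1729 spans the width: 1729.00 × 640.37.
square in 2121×909: fills the height, so the intermediate becomes 909.00 × 909.00 — a scale of ×0.5257.
So the scan's height is 640.37 × 0.5257 ≈ 336.67.

337 px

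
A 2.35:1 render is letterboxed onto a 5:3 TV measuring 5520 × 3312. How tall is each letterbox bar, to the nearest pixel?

2.35:1 is wider than 5:3, so it spans the full width.
The render is 5520 / 2.350 ≈ 2348.94 px tall.
3312 − 2348.94 = 963.06 px of bars (481.53 each).

482 px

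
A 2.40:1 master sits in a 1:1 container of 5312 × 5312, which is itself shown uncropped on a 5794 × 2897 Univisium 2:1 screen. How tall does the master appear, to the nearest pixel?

1207 px

First fit — 2.40:1 into 5312×5312 spans the width: 5312.00 × 2213.33.
Second fit — the 1:1 canvas into 5794×2897 spans the height: 2897.00 × 2897.00 (×0.5454 from 5312×5312).
Applying the same ×0.5454: 2213.33 → 1207.08.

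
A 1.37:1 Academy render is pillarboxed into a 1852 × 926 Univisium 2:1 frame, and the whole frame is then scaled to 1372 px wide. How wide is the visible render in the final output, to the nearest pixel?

940 px

At 1852×926 the render is height-limited, so width = 926 × 1.370 ≈ 1268.62 px.
Resizing to 1372 px wide multiplies everything by 0.7408: 1268.62 → 939.82 px.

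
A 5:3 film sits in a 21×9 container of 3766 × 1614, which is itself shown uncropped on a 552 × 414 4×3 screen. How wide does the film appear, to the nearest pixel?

394 px

Inside the 3766×1614 canvas the film is height-limited at 2690.00 × 1614.00.
Second fit — the 21×9 canvas into 552×414 spans the width: 552.00 × 236.57 (×0.1466 from 3766×1614).
The film scales with it: width 2690.00 × 0.1466 ≈ 394.29.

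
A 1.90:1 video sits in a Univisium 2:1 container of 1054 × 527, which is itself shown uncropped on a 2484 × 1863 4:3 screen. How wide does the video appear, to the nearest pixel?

First fit — 1.90:1 into 1054×527 spans the height: 1001.30 × 527.00.
Second fit — the Univisium 2:1 canvas into 2484×1863 spans the width: 2484.00 × 1242.00 (×2.3567 from 1054×527).
Applying the same ×2.3567: 1001.30 → 2359.80.

2360 px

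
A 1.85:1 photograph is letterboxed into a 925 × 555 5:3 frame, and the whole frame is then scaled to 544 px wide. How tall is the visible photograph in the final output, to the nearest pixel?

294 px

In the 925×555 frame the photograph fills the width: height = 925 / 1.850 ≈ 500.00 px.
Scaling 925 → 544 is ×0.5881, so the height becomes 500.00 × 0.5881 ≈ 294.05 px.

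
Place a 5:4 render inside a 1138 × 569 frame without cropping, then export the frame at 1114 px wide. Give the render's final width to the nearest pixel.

696 px

At 1138×569 the render is height-limited, so width = 569 × 5/4 ≈ 711.25 px.
Resizing to 1114 px wide multiplies everything by 0.9789: 711.25 → 696.25 px.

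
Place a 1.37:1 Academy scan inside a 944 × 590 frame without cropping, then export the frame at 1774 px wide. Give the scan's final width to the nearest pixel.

Fitted into 944×590, the scan spans the height; its width is 590 × 1.370 ≈ 808.30 px.
Resizing to 1774 px wide multiplies everything by 1.8792: 808.30 → 1518.99 px.

1519 px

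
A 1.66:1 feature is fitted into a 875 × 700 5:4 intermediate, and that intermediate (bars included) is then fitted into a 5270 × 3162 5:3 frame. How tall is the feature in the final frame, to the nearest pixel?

2381 px

1.66:1 in 875×700: fills the width, so the feature is 875.00 × 527.11.
Second fit — the 5:4 canvas into 5270×3162 spans the height: 3952.50 × 3162.00 (×4.5171 from 875×700).
So the feature's height is 527.11 × 4.5171 ≈ 2381.02.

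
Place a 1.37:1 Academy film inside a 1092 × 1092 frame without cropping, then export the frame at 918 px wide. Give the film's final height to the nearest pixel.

670 px

Fitted into 1092×1092, the film spans the width; its height is 1092 / 1.370 ≈ 797.08 px.
Resizing to 918 px wide multiplies everything by 0.8407: 797.08 → 670.07 px.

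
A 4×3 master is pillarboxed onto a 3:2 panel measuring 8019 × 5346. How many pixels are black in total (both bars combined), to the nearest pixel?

4×3 is narrower than 3:2, so it spans the full height.
Content width = 5346 × 4/3 ≈ 7128.0000 px.
8019 − 7128.0000 = 891.0000 px of bars.
Bar area = 891.0000 × 5346 ≈ 4763286 px.

4763286 pixels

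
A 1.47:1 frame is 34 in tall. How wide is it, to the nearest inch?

50 in

At 1.47:1, 34 × 1.470 ≈ 49.98.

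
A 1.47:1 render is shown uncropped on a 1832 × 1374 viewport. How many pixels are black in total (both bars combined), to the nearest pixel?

Since 1.470 > 1.333, the render is width-limited.
Content height = 1832 / 1.470 ≈ 1246.2585 px.
1374 − 1246.2585 = 127.7415 px of bars.
Across the 1832-px span: 127.7415 × 1832 ≈ 234022 px.

234022 pixels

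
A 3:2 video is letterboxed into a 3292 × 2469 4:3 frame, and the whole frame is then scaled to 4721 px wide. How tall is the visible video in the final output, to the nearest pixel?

3147 px

In the 3292×2469 frame the video fills the width: height = 3292 × 2/3 ≈ 2194.67 px.
Scaling 3292 → 4721 is ×1.4341, so the height becomes 2194.67 × 1.4341 ≈ 3147.33 px.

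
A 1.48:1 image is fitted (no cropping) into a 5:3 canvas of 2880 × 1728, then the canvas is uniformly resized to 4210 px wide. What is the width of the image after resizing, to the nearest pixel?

At 2880×1728 the image is height-limited, so width = 1728 × 1.480 ≈ 2557.44 px.
The frame scales by 4210/2880 = 1.4618; 2557.44 × 1.4618 ≈ 3738.48 px.

3738 px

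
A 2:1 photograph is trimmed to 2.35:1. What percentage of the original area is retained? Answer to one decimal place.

The width stays; only height is cut (since 2.35:1 is wider than 2:1).
Fraction kept = (2.000)/(2.350) ≈ 85.11%.

85.1%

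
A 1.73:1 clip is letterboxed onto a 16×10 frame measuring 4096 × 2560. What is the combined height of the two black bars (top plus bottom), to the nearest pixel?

1.73:1 is wider than 16×10, so it spans the full width.
That makes the image 2367.63 px tall (4096 / 1.730).
Black = 2560 − 2367.63 = 192.37 px.

192 px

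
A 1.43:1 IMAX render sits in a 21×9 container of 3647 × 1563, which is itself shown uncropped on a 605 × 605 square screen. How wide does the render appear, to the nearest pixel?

1.43:1 IMAX in 3647×1563: fills the height, so the render is 2235.09 × 1563.00.
The 21×9 canvas is width-limited in 605×605, giving 605.00 × 259.29; scale factor 0.1659.
The render scales with it: width 2235.09 × 0.1659 ≈ 370.78.

371 px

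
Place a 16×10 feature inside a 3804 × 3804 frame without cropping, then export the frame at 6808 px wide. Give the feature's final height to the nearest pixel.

4255 px

Fitted into 3804×3804, the feature spans the width; its height is 3804 × 10/16 ≈ 2377.50 px.
Scaling 3804 → 6808 is ×1.7897, so the height becomes 2377.50 × 1.7897 ≈ 4255.00 px.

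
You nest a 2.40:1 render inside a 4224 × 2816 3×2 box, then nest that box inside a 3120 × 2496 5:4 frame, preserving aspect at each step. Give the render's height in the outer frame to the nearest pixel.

1300 px

Inside the 4224×2816 canvas the render is width-limited at 4224.00 × 1760.00.
Second fit — the 3×2 canvas into 3120×2496 spans the width: 3120.00 × 2080.00 (×0.7386 from 4224×2816).
So the render's height is 1760.00 × 0.7386 ≈ 1300.00.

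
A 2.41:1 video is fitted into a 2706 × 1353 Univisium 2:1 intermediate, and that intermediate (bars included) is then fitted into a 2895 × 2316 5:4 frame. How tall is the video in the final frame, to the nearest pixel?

2.41:1 in 2706×1353: fills the width, so the video is 2706.00 × 1122.82.
Univisium 2:1 in 2895×2316: fills the width, so the intermediate becomes 2895.00 × 1447.50 — a scale of ×1.0698.
Applying the same ×1.0698: 1122.82 → 1201.24.

1201 px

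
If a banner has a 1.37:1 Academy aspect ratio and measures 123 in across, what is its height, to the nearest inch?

At 1.37:1 Academy, 123 / 1.370 ≈ 89.78.

90 in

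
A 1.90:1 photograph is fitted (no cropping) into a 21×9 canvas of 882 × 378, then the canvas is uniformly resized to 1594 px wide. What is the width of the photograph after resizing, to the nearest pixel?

In the 882×378 frame the photograph fills the height: width = 378 × 1.900 ≈ 718.20 px.
Resizing to 1594 px wide multiplies everything by 1.8073: 718.20 → 1297.97 px.

1298 px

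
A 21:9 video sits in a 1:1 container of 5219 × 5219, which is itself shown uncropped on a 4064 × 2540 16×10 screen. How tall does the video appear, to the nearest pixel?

1089 px

Inside the 5219×5219 canvas the video is width-limited at 5219.00 × 2236.71.
1:1 in 4064×2540: fills the height, so the intermediate becomes 2540.00 × 2540.00 — a scale of ×0.4867.
The video scales with it: height 2236.71 × 0.4867 ≈ 1088.57.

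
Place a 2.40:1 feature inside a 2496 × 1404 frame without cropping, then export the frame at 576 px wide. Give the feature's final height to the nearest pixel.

240 px

In the 2496×1404 frame the feature fills the width: height = 2496 / 2.400 ≈ 1040.00 px.
The frame scales by 576/2496 = 0.2308; 1040.00 × 0.2308 ≈ 240.00 px.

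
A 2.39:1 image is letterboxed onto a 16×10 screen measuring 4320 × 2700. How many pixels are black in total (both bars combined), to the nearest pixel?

2.39:1 (2.390) > 16×10 (1.600), so the image fills the width.
The image is 4320 / 2.390 ≈ 1807.5314 px tall.
Leftover height: 2700 − 1807.5314 = 892.4686 px.
Bar area = 892.4686 × 4320 ≈ 3855464 px.

3855464 pixels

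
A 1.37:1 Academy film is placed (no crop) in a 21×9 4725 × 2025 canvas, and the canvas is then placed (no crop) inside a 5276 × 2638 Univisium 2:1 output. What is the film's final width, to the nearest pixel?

Inside the 4725×2025 canvas the film is height-limited at 2774.25 × 2025.00.
Second fit — the 21×9 canvas into 5276×2638 spans the width: 5276.00 × 2261.14 (×1.1166 from 4725×2025).
Applying the same ×1.1166: 2774.25 → 3097.77.

3098 px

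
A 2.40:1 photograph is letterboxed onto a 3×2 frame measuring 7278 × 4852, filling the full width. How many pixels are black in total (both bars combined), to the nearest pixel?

The photograph is 7278 / 2.400 ≈ 3032.5000 px tall.
Leftover height: 4852 − 3032.5000 = 1819.5000 px.
Across the 7278-px span: 1819.5000 × 7278 ≈ 13242321 px.

13242321 pixels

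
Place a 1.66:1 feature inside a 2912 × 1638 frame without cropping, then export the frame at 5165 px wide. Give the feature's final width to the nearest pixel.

Fitted into 2912×1638, the feature spans the height; its width is 1638 × 1.660 ≈ 2719.08 px.
Resizing to 5165 px wide multiplies everything by 1.7737: 2719.08 → 4822.82 px.

4823 px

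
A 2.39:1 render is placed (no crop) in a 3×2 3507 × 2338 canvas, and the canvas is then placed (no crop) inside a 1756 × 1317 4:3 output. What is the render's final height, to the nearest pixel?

First fit — 2.39:1 into 3507×2338 spans the width: 3507.00 × 1467.36.
Second fit — the 3×2 canvas into 1756×1317 spans the width: 1756.00 × 1170.67 (×0.5007 from 3507×2338).
So the render's height is 1467.36 × 0.5007 ≈ 734.73.

735 px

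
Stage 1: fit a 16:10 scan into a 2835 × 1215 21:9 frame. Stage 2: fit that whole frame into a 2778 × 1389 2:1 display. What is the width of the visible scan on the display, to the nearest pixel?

16:10 in 2835×1215: fills the height, so the scan is 1944.00 × 1215.00.
The 21:9 canvas is width-limited in 2778×1389, giving 2778.00 × 1190.57; scale factor 0.9799.
The scan scales with it: width 1944.00 × 0.9799 ≈ 1904.91.

1905 px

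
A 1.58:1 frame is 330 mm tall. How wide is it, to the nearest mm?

521 mm

Width = 330 × 1.580 = 521.40.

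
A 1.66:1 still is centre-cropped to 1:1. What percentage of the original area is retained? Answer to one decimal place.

60.2%

The height stays; only width is cut (since 1:1 is narrower than 1.66:1).
Fraction kept = (1.000)/(1.660) ≈ 60.24%.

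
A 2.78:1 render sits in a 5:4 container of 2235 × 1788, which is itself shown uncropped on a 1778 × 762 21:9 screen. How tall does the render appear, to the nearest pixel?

343 px

First fit — 2.78:1 into 2235×1788 spans the width: 2235.00 × 803.96.
Second fit — the 5:4 canvas into 1778×762 spans the height: 952.50 × 762.00 (×0.4262 from 2235×1788).
Applying the same ×0.4262: 803.96 → 342.63.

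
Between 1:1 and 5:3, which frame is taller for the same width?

1:1

1 and 5:3 = 1.667; 1.667 > 1. The smaller width-to-height ratio is the taller frame.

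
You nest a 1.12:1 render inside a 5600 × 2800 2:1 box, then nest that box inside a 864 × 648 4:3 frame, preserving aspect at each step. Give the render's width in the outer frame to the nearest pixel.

Inside the 5600×2800 canvas the render is height-limited at 3136.00 × 2800.00.
Second fit — the 2:1 canvas into 864×648 spans the width: 864.00 × 432.00 (×0.1543 from 5600×2800).
The render scales with it: width 3136.00 × 0.1543 ≈ 483.84.

484 px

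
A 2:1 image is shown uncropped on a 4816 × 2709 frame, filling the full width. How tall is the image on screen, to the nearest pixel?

The image is 4816 × 1/2 ≈ 2408.00 px tall.

2408 px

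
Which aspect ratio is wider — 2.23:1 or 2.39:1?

2.23 and 2.39; 2.39 > 2.23.

2.39:1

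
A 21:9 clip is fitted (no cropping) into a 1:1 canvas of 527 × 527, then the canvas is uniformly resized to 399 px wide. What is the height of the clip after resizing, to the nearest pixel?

At 527×527 the clip is width-limited, so height = 527 × 9/21 ≈ 225.86 px.
The frame scales by 399/527 = 0.7571; 225.86 × 0.7571 ≈ 171.00 px.

171 px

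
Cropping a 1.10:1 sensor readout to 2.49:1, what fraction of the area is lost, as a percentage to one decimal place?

Going from 1.10:1 to 2.49:1 means cutting height while keeping width.
Fraction kept = (1.100)/(2.490) ≈ 44.18%, so 55.82% is lost.

55.8%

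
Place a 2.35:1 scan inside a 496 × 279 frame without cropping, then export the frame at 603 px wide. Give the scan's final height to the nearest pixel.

257 px

Fitted into 496×279, the scan spans the width; its height is 496 / 2.350 ≈ 211.06 px.
Scaling 496 → 603 is ×1.2157, so the height becomes 211.06 × 1.2157 ≈ 256.60 px.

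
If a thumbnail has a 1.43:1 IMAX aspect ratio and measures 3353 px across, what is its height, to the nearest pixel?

2345 px

3353 / 1.430 = 2344.76.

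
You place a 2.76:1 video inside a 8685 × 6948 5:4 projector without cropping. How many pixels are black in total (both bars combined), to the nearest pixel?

33013951 pixels

2.76:1 is wider than 5:4, so it spans the full width.
The video is 8685 / 2.760 ≈ 3146.7391 px tall.
Leftover height: 6948 − 3146.7391 = 3801.2609 px.
That's 3801.2609 × 8685 ≈ 33013951 black pixels.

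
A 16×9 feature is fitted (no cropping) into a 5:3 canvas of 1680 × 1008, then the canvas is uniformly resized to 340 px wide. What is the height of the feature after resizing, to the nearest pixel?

191 px

At 1680×1008 the feature is width-limited, so height = 1680 × 9/16 ≈ 945.00 px.
Resizing to 340 px wide multiplies everything by 0.2024: 945.00 → 191.25 px.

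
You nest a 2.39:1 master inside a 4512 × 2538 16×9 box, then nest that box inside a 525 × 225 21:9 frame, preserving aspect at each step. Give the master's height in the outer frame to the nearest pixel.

167 px

2.39:1 in 4512×2538: fills the width, so the master is 4512.00 × 1887.87.
Second fit — the 16×9 canvas into 525×225 spans the height: 400.00 × 225.00 (×0.0887 from 4512×2538).
So the master's height is 1887.87 × 0.0887 ≈ 167.36.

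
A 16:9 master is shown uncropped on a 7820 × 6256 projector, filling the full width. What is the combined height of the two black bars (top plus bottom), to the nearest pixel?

1857 px

The master is 7820 × 9/16 ≈ 4398.75 px tall.
Leftover height: 6256 − 4398.75 = 1857.25 px.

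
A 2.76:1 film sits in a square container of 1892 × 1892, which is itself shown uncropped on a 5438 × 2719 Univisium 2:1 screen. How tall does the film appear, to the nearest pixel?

2.76:1 in 1892×1892: fills the width, so the film is 1892.00 × 685.51.
The square canvas is height-limited in 5438×2719, giving 2719.00 × 2719.00; scale factor 1.4371.
So the film's height is 685.51 × 1.4371 ≈ 985.14.

985 px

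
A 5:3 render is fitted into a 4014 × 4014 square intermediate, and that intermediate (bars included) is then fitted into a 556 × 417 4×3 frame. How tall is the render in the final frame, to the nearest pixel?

250 px

First fit — 5:3 into 4014×4014 spans the width: 4014.00 × 2408.40.
square in 556×417: fills the height, so the intermediate becomes 417.00 × 417.00 — a scale of ×0.1039.
Applying the same ×0.1039: 2408.40 → 250.20.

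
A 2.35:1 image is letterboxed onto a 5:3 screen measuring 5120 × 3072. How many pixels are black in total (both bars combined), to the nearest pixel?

4573576 pixels

2.35:1 (2.350) > 5:3 (1.667), so the image fills the width.
Content height = 5120 / 2.350 ≈ 2178.7234 px.
Leftover height: 3072 − 2178.7234 = 893.2766 px.
Bar area = 893.2766 × 5120 ≈ 4573576 px.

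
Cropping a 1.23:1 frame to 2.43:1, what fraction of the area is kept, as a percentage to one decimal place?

50.6%

The width stays; only height is cut (since 2.43:1 is wider than 1.23:1).
Fraction kept = (1.230)/(2.430) ≈ 50.62%.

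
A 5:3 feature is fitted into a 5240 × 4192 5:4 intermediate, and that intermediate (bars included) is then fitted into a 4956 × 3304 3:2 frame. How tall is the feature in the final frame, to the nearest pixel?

Inside the 5240×4192 canvas the feature is width-limited at 5240.00 × 3144.00.
The 5:4 canvas is height-limited in 4956×3304, giving 4130.00 × 3304.00; scale factor 0.7882.
Applying the same ×0.7882: 3144.00 → 2478.00.

2478 px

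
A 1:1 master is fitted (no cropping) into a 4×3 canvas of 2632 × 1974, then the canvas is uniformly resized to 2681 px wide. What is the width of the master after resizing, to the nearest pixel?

In the 2632×1974 frame the master fills the height: width = 1974 × 1/1 ≈ 1974.00 px.
Scaling 2632 → 2681 is ×1.0186, so the width becomes 1974.00 × 1.0186 ≈ 2010.75 px.

2011 px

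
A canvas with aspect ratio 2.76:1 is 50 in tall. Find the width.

At 2.76:1, 50 × 2.760 ≈ 138.

138 in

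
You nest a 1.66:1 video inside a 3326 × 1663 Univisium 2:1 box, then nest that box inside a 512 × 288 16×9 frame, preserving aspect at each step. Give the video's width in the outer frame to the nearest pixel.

Inside the 3326×1663 canvas the video is height-limited at 2760.58 × 1663.00.
Univisium 2:1 in 512×288: fills the width, so the intermediate becomes 512.00 × 256.00 — a scale of ×0.1539.
The video scales with it: width 2760.58 × 0.1539 ≈ 424.96.

425 px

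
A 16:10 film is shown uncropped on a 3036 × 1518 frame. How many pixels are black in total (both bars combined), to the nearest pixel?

16:10 is narrower than Univisium 2:1, so it spans the full height.
That makes the image 2428.8000 px wide (1518 × 16/10).
Black = 3036 − 2428.8000 = 607.2000 px.
That's 607.2000 × 1518 ≈ 921730 black pixels.

921730 pixels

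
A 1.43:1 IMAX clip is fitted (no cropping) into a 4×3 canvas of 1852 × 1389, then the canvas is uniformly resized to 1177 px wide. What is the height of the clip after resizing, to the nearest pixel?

823 px

Fitted into 1852×1389, the clip spans the width; its height is 1852 / 1.430 ≈ 1295.10 px.
Resizing to 1177 px wide multiplies everything by 0.6355: 1295.10 → 823.08 px.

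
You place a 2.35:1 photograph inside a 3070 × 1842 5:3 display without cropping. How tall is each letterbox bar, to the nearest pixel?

268 px

2.35:1 (2.350) > 5:3 (1.667), so the photograph fills the width.
That makes the image 1306.38 px tall (3070 / 2.350).
Black = 1842 − 1306.38 = 535.62 px, or 267.81 per bar.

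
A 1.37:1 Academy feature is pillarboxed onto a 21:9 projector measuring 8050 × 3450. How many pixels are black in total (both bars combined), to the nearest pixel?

11466075 pixels

1.37:1 Academy (1.370) < 21:9 (2.333), so the feature fills the height.
That makes the image 4726.5000 px wide (3450 × 1.370).
8050 − 4726.5000 = 3323.5000 px of bars.
That's 3323.5000 × 3450 ≈ 11466075 black pixels.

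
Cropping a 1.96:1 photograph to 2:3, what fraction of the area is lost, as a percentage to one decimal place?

Going from 1.96:1 to 2:3 means cutting width while keeping height.
(0.667)/(1.960) ≈ 0.340 of the area survives, leaving 65.99% discarded.

66.0%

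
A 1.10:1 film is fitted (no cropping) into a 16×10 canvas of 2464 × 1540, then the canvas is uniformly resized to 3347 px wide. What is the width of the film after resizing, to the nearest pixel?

At 2464×1540 the film is height-limited, so width = 1540 × 1.100 ≈ 1694.00 px.
Resizing to 3347 px wide multiplies everything by 1.3584: 1694.00 → 2301.06 px.

2301 px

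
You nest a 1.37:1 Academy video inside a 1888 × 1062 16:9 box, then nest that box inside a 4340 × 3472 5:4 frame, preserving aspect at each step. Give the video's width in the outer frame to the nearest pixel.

3345 px

First fit — 1.37:1 Academy into 1888×1062 spans the height: 1454.94 × 1062.00.
Second fit — the 16:9 canvas into 4340×3472 spans the width: 4340.00 × 2441.25 (×2.2987 from 1888×1062).
Applying the same ×2.2987: 1454.94 → 3344.51.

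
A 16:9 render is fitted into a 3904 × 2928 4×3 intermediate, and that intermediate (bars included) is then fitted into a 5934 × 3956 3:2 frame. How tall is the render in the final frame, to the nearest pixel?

2967 px

First fit — 16:9 into 3904×2928 spans the width: 3904.00 × 2196.00.
Second fit — the 4×3 canvas into 5934×3956 spans the height: 5274.67 × 3956.00 (×1.3511 from 3904×2928).
So the render's height is 2196.00 × 1.3511 ≈ 2967.00.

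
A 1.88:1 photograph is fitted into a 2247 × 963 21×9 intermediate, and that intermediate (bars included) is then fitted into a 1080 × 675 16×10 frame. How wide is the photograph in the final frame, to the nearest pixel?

870 px

First fit — 1.88:1 into 2247×963 spans the height: 1810.44 × 963.00.
The 21×9 canvas is width-limited in 1080×675, giving 1080.00 × 462.86; scale factor 0.4806.
Applying the same ×0.4806: 1810.44 → 870.17.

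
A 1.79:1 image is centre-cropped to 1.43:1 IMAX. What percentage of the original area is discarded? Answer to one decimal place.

20.1%

1.43:1 IMAX is narrower than 1.79:1, so the crop keeps the full height and trims the width.
Fraction kept = (1.430)/(1.790) ≈ 79.89%, so 20.11% is lost.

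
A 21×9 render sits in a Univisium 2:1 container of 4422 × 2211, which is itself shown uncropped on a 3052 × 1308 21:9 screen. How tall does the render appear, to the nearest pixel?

1121 px

Inside the 4422×2211 canvas the render is width-limited at 4422.00 × 1895.14.
Univisium 2:1 in 3052×1308: fills the height, so the intermediate becomes 2616.00 × 1308.00 — a scale of ×0.5916.
So the render's height is 1895.14 × 0.5916 ≈ 1121.14.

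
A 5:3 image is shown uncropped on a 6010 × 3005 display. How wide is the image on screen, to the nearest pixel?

5008 px

5:3 is narrower than 2:1, so it spans the full height.
That makes the image 5008.33 px wide (3005 × 5/3).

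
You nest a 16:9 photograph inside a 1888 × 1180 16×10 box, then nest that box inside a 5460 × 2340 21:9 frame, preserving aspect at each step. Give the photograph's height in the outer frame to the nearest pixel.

First fit — 16:9 into 1888×1180 spans the width: 1888.00 × 1062.00.
16×10 in 5460×2340: fills the height, so the intermediate becomes 3744.00 × 2340.00 — a scale of ×1.9831.
The photograph scales with it: height 1062.00 × 1.9831 ≈ 2106.00.

2106 px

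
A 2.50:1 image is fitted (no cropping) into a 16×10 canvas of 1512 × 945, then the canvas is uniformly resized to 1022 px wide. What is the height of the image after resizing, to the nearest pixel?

Fitted into 1512×945, the image spans the width; its height is 1512 / 2.500 ≈ 604.80 px.
Scaling 1512 → 1022 is ×0.6759, so the height becomes 604.80 × 0.6759 ≈ 408.80 px.

409 px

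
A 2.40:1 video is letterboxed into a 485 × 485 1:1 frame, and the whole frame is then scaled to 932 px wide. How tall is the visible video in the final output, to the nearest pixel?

Fitted into 485×485, the video spans the width; its height is 485 / 2.400 ≈ 202.08 px.
Resizing to 932 px wide multiplies everything by 1.9216: 202.08 → 388.33 px.

388 px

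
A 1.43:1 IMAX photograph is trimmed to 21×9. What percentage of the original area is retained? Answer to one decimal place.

61.3%

The width stays; only height is cut (since 21×9 is wider than 1.43:1 IMAX).
Fraction kept = (1.430)/(2.333) ≈ 61.29%.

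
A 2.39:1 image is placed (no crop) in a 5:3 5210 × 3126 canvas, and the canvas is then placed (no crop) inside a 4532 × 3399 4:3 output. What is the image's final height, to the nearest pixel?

2.39:1 in 5210×3126: fills the width, so the image is 5210.00 × 2179.92.
5:3 in 4532×3399: fills the width, so the intermediate becomes 4532.00 × 2719.20 — a scale of ×0.8699.
The image scales with it: height 2179.92 × 0.8699 ≈ 1896.23.

1896 px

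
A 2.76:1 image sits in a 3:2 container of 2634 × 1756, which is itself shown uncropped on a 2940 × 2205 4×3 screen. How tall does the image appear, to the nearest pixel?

Inside the 2634×1756 canvas the image is width-limited at 2634.00 × 954.35.
Second fit — the 3:2 canvas into 2940×2205 spans the width: 2940.00 × 1960.00 (×1.1162 from 2634×1756).
The image scales with it: height 954.35 × 1.1162 ≈ 1065.22.

1065 px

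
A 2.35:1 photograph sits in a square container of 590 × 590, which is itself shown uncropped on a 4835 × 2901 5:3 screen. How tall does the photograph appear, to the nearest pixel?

First fit — 2.35:1 into 590×590 spans the width: 590.00 × 251.06.
The square canvas is height-limited in 4835×2901, giving 2901.00 × 2901.00; scale factor 4.9169.
The photograph scales with it: height 251.06 × 4.9169 ≈ 1234.47.

1234 px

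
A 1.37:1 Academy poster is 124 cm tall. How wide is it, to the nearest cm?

124 × 1.370 = 169.88.

170 cm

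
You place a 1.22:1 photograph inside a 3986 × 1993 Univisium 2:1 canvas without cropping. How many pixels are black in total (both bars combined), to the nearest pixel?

1.22:1 (1.220) < Univisium 2:1 (2.000), so the photograph fills the height.
The photograph is 1993 × 1.220 ≈ 2431.4600 px wide.
3986 − 2431.4600 = 1554.5400 px of bars.
Across the 1993-px span: 1554.5400 × 1993 ≈ 3098198 px.

3098198 pixels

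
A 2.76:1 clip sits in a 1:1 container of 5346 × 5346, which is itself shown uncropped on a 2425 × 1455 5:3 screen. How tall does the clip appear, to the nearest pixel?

First fit — 2.76:1 into 5346×5346 spans the width: 5346.00 × 1936.96.
1:1 in 2425×1455: fills the height, so the intermediate becomes 1455.00 × 1455.00 — a scale of ×0.2722.
Applying the same ×0.2722: 1936.96 → 527.17.

527 px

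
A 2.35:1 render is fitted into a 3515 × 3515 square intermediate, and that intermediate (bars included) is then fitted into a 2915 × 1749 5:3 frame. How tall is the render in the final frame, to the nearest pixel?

Inside the 3515×3515 canvas the render is width-limited at 3515.00 × 1495.74.
Second fit — the square canvas into 2915×1749 spans the height: 1749.00 × 1749.00 (×0.4976 from 3515×3515).
So the render's height is 1495.74 × 0.4976 ≈ 744.26.

744 px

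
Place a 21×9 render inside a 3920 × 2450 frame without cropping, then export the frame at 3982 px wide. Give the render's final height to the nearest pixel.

Fitted into 3920×2450, the render spans the width; its height is 3920 × 9/21 ≈ 1680.00 px.
The frame scales by 3982/3920 = 1.0158; 1680.00 × 1.0158 ≈ 1706.57 px.

1707 px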